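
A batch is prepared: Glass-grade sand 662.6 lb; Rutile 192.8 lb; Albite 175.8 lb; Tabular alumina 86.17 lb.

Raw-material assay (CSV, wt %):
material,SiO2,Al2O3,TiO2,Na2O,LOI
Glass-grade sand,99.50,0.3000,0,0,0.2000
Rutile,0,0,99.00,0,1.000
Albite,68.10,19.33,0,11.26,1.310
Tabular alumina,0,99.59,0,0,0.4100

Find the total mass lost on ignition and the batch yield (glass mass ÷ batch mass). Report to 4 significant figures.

LOI loss = 5.909 lb; glass = 1111 lb; yield = 99.47%

The intermediate values are shown, rounded to four significant digits, in the working. The whole derivation keeps full float precision at each step; exactly one rounding goes into each reported figure; the derived quantities (the yield, totals, the four compositions, glass mass, ignition loss) are rebuilt from the batch weights for 1111 lb of glass at exact precision exactly as printed in the problem or the answer.
Ignition loss by material:
  Glass-grade sand: 662.6 × 0.002000 = 1.325 lb
  Rutile: 192.8 × 0.01000 = 1.928 lb
  Albite: 175.8 × 0.01310 = 2.303 lb
  Tabular alumina: 86.17 × 0.004100 = 0.3533 lb
Total LOI = 5.909 lb
Glass = batch − LOI = 1117 − 5.909 = 1111 lb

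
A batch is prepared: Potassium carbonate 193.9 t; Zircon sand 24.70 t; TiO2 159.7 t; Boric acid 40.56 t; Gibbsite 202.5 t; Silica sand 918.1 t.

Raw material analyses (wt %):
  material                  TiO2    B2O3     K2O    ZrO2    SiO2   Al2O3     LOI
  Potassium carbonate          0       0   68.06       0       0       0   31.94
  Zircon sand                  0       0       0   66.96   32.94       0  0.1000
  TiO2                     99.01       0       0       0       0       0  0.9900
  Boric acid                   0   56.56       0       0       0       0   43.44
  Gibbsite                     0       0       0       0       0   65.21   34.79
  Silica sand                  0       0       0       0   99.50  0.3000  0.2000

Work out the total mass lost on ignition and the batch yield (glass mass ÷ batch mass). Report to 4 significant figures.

Values along the way are shown (rounded to 4 significant figures) in the printout. Full float precision is maintained all the way through; each reported figure carries a single rounding — derived quantities (six oxide percentages, totals, LOI, net glass mass, yield) are computed at full precision from the batch weights on 1386 t of glass as given in question or answer.
Ignition loss by material:
  Potassium carbonate: 193.9 × 0.3194 = 61.93 t
  Zircon sand: 24.70 × 0.001000 = 0.02470 t
  TiO2: 159.7 × 0.009900 = 1.581 t
  Boric acid: 40.56 × 0.4344 = 17.62 t
  Gibbsite: 202.5 × 0.3479 = 70.45 t
  Silica sand: 918.1 × 0.002000 = 1.836 t
Total LOI = 153.4 t
Glass = batch − LOI = 1539 − 153.4 = 1386 t

LOI loss = 153.4 t; glass = 1386 t; yield = 90.03%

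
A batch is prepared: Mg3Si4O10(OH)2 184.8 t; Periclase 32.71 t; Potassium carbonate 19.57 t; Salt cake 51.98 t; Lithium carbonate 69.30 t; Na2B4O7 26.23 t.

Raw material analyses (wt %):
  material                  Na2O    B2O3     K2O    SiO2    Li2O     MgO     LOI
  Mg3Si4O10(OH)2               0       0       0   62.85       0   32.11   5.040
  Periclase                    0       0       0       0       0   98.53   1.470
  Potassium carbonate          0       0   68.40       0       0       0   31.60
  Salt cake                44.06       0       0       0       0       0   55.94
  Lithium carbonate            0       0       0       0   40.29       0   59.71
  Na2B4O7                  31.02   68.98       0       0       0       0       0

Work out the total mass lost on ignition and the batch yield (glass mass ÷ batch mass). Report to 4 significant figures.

Mid-chain values appear rounded off to 4 significant figures in the printout; all internal work keeps full float precision at all times — every reported result is rounded just once — all derived quantities (ignition loss, totals, the yield, net glass mass, the six compositions) are recomputed at full float precision starting from the weights for 298.2 t of glass as quoted within question or answer.
Material-by-material LOI:
  Mg3Si4O10(OH)2: 184.8 × 0.05040 = 9.314 t
  Periclase: 32.71 × 0.01470 = 0.4808 t
  Potassium carbonate: 19.57 × 0.3160 = 6.184 t
  Salt cake: 51.98 × 0.5594 = 29.08 t
  Lithium carbonate: 69.30 × 0.5971 = 41.38 t
  Na2B4O7: 26.23 × 0 = 0 t
Total LOI = 86.44 t
Glass = batch − LOI = 384.6 − 86.44 = 298.2 t

LOI loss = 86.44 t; glass = 298.2 t; yield = 77.53%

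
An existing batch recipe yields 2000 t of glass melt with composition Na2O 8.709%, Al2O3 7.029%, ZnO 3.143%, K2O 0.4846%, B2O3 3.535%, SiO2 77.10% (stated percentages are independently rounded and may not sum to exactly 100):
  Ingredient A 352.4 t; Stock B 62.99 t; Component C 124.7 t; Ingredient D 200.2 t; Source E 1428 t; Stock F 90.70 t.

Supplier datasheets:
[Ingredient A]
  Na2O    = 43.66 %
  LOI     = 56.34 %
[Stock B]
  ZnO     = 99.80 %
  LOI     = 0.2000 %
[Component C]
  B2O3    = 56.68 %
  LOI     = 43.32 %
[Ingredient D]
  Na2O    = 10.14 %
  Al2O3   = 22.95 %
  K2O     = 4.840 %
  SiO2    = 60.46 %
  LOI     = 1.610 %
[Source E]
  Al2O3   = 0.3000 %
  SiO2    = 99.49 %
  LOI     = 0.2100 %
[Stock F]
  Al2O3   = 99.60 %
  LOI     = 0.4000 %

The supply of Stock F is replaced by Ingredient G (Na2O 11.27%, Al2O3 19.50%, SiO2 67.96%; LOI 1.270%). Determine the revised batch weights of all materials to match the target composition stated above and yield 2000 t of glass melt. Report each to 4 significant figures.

Revised batch per 2000 t glass melt:
  Ingredient A: 231.6 t
  Stock B: 62.99 t
  Component C: 124.7 t
  Ingredient D: 200.2 t
  Source E: 1108 t
  Ingredient G: 468.2 t
Total batch = 2196 t; LOI loss = 196.1 t

Working values are printed rounded to four significant digits — all arithmetic keeps full precision in every operation; exactly one rounding lands on each reported number. Derived quantities are computed starting from the weights for 2000 t of glass in exact precision (the yield, totals, six oxide percentages, ignition loss, glass mass), exactly as printed in problem or answer.
Oxide mass targets, per 2000 t glass melt:
  Na2O: 8.709% × 2000 = 174.2 t
  Al2O3: 7.029% × 2000 = 140.6 t
  ZnO: 3.143% × 2000 = 62.86 t
  K2O: 0.4846% × 2000 = 9.692 t
  B2O3: 3.535% × 2000 = 70.70 t
  SiO2: 77.10% × 2000 = 1542 t
Checking each oxide sum working from each reported weight, under the basis named above (oxide sums agree with the targets up to rounding of the answer):
  Na2O: 231.6·0.4366 + 200.2·0.1014 + 468.2·0.1127 = 174.2 t (target 174.2 t)
  Al2O3: 200.2·0.2295 + 1108·0.003000 + 468.2·0.1950 = 140.6 t (target 140.6 t)
  ZnO: 62.99·0.9980 = 62.86 t (target 62.86 t)
  K2O: 200.2·0.04840 = 9.690 t (target 9.692 t)
  B2O3: 124.7·0.5668 = 70.68 t (target 70.70 t)
  SiO2: 200.2·0.6046 + 1108·0.9949 + 468.2·0.6796 = 1542 t (target 1542 t)
Glass-mass closure: total batch − LOI = 2000 t (summing oxide targets gives 2000 t; with the basis standing at 2000 t — rounding explains the deltas).
Total batch = Σ batch = 2196 t; LOI removed, Σ of batch·LOI: 196.1 t; yield: glass divided by total = 91.07%.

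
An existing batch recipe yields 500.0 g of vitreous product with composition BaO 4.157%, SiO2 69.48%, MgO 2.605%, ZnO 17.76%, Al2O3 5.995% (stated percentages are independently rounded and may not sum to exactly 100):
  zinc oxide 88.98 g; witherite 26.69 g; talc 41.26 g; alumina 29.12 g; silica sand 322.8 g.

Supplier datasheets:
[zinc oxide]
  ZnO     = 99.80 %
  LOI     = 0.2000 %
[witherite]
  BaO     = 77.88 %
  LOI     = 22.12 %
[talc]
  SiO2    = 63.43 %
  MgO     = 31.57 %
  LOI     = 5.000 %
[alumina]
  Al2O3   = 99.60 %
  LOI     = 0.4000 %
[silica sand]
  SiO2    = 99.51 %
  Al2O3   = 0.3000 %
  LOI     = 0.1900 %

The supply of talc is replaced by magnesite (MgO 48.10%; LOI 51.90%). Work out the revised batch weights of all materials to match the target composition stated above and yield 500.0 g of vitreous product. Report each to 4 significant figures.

Revised batch per 500.0 g vitreous product:
  zinc oxide: 88.98 g
  witherite: 26.69 g
  magnesite: 27.08 g
  alumina: 29.04 g
  silica sand: 349.1 g
Total batch = 520.9 g; LOI loss = 20.92 g

The whole derivation keeps full float precision end to end — mid-chain values are displayed (rounded to four significant figures) between the steps — every reported result is rounded only once. The derived quantities (LOI, yield, five oxide percentages, totals, glass mass) are carried at exact precision from the batch weights for 500.0 g of glass as set out in problem or answer.
Target masses of each oxide per 500.0 g vitreous product:
  BaO: 4.157% × 500.0 = 20.78 g
  SiO2: 69.48% × 500.0 = 347.4 g
  MgO: 2.605% × 500.0 = 13.02 g
  ZnO: 17.76% × 500.0 = 88.80 g
  Al2O3: 5.995% × 500.0 = 29.98 g
Checking each oxide sum working from each reported weight, at the basis given (target by target, the sums agree net of answer rounding effects):
  BaO: 26.69·0.7788 = 20.79 g (target 20.78 g)
  SiO2: 349.1·0.9951 = 347.4 g (target 347.4 g)
  MgO: 27.08·0.4810 = 13.03 g (target 13.02 g)
  ZnO: 88.98·0.9980 = 88.80 g (target 88.80 g)
  Al2O3: 29.04·0.9960 + 349.1·0.003000 = 29.97 g (target 29.98 g)
The glass-mass cross-check: total batch − LOI = 500.0 g (the targets, summed, come to 500.0 g; basis as stated: 500.0 g — gaps are rounding artifacts).
Total batch = Σ batch = 520.9 g; LOI loss = Σ batch·LOI = 20.92 g; glass ÷ batch gives a yield of 95.98%.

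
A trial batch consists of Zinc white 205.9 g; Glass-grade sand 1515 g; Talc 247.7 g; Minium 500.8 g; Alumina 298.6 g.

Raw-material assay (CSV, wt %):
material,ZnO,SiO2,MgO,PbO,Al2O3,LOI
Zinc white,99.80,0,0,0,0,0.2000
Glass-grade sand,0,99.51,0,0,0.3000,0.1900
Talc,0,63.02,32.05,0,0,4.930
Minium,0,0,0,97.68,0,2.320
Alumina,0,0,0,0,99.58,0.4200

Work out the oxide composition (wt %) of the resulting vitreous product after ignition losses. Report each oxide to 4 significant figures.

Glass mass = 2740 g (batch 2768 − LOI 28.37).
Composition: ZnO 7.501%, SiO2 60.73%, MgO 2.898%, PbO 17.86%, Al2O3 11.02%

The intermediate values are rounded off to 4 significant digits wherever printed. Full precision is held throughout. Exactly one rounding is applied to each reported value. Derived quantities, including five oxide percentages, ignition loss, glass mass, the yield, the totals, are carried from the weighed amounts per 2740 g of glass at exact precision as they appear in either problem or answer.
What the batch supplies per oxide:
  ZnO: 205.9·0.9980 = 205.5 g
  SiO2: 1515·0.9951 + 247.7·0.6302 = 1664 g
  MgO: 247.7·0.3205 = 79.39 g
  PbO: 500.8·0.9768 = 489.2 g
  Al2O3: 1515·0.003000 + 298.6·0.9958 = 301.9 g
LOI: 205.9·0.002000 + 1515·0.001900 + 247.7·0.04930 + 500.8·0.02320 + 298.6·0.004200 = 28.37 g
Glass = total batch minus LOI = 2768 − 28.37 = 2740 g (equal to the oxide-mass sum)
percent share: oxide ÷ glass, ×100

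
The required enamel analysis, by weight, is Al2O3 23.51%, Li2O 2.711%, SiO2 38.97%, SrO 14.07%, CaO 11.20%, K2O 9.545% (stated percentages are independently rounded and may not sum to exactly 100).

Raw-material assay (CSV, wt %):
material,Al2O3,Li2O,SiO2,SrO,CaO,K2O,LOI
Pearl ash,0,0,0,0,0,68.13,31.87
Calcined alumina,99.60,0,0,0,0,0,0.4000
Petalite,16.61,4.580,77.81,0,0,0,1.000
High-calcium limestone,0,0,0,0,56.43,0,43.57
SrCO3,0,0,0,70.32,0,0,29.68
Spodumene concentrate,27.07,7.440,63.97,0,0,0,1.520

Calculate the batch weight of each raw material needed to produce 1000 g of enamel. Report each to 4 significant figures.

All arithmetic maintains full precision from first step to last; the intermediate values are shown rounded to four significant digits on the page — each reported value is rounded a single time; the derived quantities are recomputed from the batch weights for 1000 g of glass in exact precision (LOI, the six compositions, the totals, net glass mass, the yield) as written in problem or answer.
Target oxide masses per 1000 g enamel:
  Al2O3: 23.51% × 1000 = 235.1 g
  Li2O: 2.711% × 1000 = 27.11 g
  SiO2: 38.97% × 1000 = 389.7 g
  SrO: 14.07% × 1000 = 140.7 g
  CaO: 11.20% × 1000 = 112.0 g
  K2O: 9.545% × 1000 = 95.45 g
Mass-balance tally per oxide with the batch weights as given, relative to the basis at hand (target by target, the sums agree within answer rounding):
  Al2O3: 137.2·0.9960 + 407.5·0.1661 + 113.5·0.2707 = 235.1 g (target 235.1 g)
  Li2O: 407.5·0.04580 + 113.5·0.07440 = 27.11 g (target 27.11 g)
  SiO2: 407.5·0.7781 + 113.5·0.6397 = 389.7 g (target 389.7 g)
  SrO: 200.1·0.7032 = 140.7 g (target 140.7 g)
  CaO: 198.5·0.5643 = 112.0 g (target 112.0 g)
  K2O: 140.1·0.6813 = 95.45 g (target 95.45 g)
The glass-mass cross-check: batch Σ − ignition loss = 1000 g (summing oxide targets gives 1000 g; versus the stated basis of 1000 g — any gap is answer rounding).
Batch grand total — Σ batch = 1197 g; LOI removed, Σ of batch·LOI: 196.9 g; yield: glass divided by total = 83.55%.

Batch per 1000 g enamel:
  Pearl ash: 140.1 g
  Calcined alumina: 137.2 g
  Petalite: 407.5 g
  High-calcium limestone: 198.5 g
  SrCO3: 200.1 g
  Spodumene concentrate: 113.5 g
Total batch = 1197 g; LOI loss = 196.9 g; yield = 83.55%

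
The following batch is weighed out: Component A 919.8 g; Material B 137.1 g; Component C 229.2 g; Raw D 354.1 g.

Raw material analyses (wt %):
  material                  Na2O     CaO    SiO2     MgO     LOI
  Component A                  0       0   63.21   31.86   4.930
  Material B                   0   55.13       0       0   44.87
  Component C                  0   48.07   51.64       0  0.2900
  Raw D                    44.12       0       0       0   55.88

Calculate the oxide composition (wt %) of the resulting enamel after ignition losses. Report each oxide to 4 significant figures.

Intermediates appear rounded to 4 significant figures within the worked lines — all internal work runs at exact precision through every step. Every reported number is rounded just once; all derived quantities (yield, the totals, the four compositions, LOI, net glass mass) are rebuilt starting from the weights on 1335 g of glass at full precision, precisely as stated by question or answer.
Oxide-by-oxide delivered mass:
  Na2O: 354.1·0.4412 = 156.2 g
  CaO: 137.1·0.5513 + 229.2·0.4807 = 185.8 g
  SiO2: 919.8·0.6321 + 229.2·0.5164 = 699.8 g
  MgO: 919.8·0.3186 = 293.0 g
LOI: 919.8·0.04930 + 137.1·0.4487 + 229.2·0.002900 + 354.1·0.5588 = 305.4 g
Glass mass = batch − LOI = 1640 − 305.4 = 1335 g (consistent with Σ oxide mass)
percent by weight: oxide/glass ×100

Glass mass = 1335 g (batch 1640 − LOI 305.4).
Composition: Na2O 11.70%, CaO 13.92%, SiO2 52.42%, MgO 21.95%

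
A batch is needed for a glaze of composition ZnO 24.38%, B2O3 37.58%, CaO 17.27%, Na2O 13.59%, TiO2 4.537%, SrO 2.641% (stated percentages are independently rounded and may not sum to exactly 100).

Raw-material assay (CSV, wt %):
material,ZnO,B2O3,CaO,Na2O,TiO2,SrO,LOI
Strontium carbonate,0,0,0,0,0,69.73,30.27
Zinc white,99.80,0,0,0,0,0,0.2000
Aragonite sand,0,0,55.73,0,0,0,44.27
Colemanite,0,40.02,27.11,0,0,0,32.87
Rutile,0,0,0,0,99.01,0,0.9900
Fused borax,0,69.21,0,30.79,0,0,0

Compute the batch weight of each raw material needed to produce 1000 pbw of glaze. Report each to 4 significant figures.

Batch per 1000 pbw glaze:
  Strontium carbonate: 37.87 pbw
  Zinc white: 244.3 pbw
  Aragonite sand: 224.4 pbw
  Colemanite: 175.7 pbw
  Rutile: 45.82 pbw
  Fused borax: 441.4 pbw
Total batch = 1169 pbw; LOI loss = 169.5 pbw; yield = 85.51%

The intermediate values are displayed, rounded to 4 significant digits, within the worked lines; every computation runs at full float precision in every operation; a single rounding produces every reported result. Derived quantities (the totals, glass mass, six oxide percentages, the yield, ignition loss) are carried using the weight values per 1000 pbw of glass at full precision as they appear in either problem or answer.
Oxide mass targets, per 1000 pbw glaze:
  ZnO: 24.38% × 1000 = 243.8 pbw
  B2O3: 37.58% × 1000 = 375.8 pbw
  CaO: 17.27% × 1000 = 172.7 pbw
  Na2O: 13.59% × 1000 = 135.9 pbw
  TiO2: 4.537% × 1000 = 45.37 pbw
  SrO: 2.641% × 1000 = 26.41 pbw
Balance tally, oxide-wise, using the reported weights, against the basis in use (sum by sum, the targets are met given rounding of the digits):
  ZnO: 244.3·0.9980 = 243.8 pbw (target 243.8 pbw)
  B2O3: 175.7·0.4002 + 441.4·0.6921 = 375.8 pbw (target 375.8 pbw)
  CaO: 224.4·0.5573 + 175.7·0.2711 = 172.7 pbw (target 172.7 pbw)
  Na2O: 441.4·0.3079 = 135.9 pbw (target 135.9 pbw)
  TiO2: 45.82·0.9901 = 45.37 pbw (target 45.37 pbw)
  SrO: 37.87·0.6973 = 26.41 pbw (target 26.41 pbw)
Glass-mass sanity pass: batch total minus LOI = 1000 pbw (per-oxide target masses sum to 1000 pbw; stated basis 1000 pbw — differing by rounding only).
Batch total: Σ batch = 1169 pbw; loss to ignition Σ batch·LOI = 169.5 pbw; the yield ratio, glass ÷ batch: 85.51%.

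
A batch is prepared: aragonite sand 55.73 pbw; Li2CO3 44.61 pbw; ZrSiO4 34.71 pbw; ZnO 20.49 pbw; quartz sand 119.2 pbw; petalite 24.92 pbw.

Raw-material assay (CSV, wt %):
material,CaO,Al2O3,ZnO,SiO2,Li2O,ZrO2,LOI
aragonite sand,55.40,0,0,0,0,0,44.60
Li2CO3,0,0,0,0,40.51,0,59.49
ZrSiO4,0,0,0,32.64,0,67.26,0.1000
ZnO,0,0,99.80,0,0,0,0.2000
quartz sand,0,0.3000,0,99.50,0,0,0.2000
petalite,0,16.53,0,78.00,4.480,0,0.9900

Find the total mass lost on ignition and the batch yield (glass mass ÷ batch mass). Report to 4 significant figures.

Mid-chain values are printed rounded to four significant figures in the printout; full precision is held from start to finish; exactly one rounding goes into each reported result; the derived quantities (net glass mass, the yield, LOI, six oxide percentages, totals) are rebuilt starting from the weights at 247.7 pbw of glass at full float precision, as written in the problem or the answer.
Ignition loss by material:
  aragonite sand: 55.73 × 0.4460 = 24.86 pbw
  Li2CO3: 44.61 × 0.5949 = 26.54 pbw
  ZrSiO4: 34.71 × 0.001000 = 0.03471 pbw
  ZnO: 20.49 × 0.002000 = 0.04098 pbw
  quartz sand: 119.2 × 0.002000 = 0.2384 pbw
  petalite: 24.92 × 0.009900 = 0.2467 pbw
Total LOI = 51.95 pbw
Glass = batch − LOI = 299.7 − 51.95 = 247.7 pbw

LOI loss = 51.95 pbw; glass = 247.7 pbw; yield = 82.66%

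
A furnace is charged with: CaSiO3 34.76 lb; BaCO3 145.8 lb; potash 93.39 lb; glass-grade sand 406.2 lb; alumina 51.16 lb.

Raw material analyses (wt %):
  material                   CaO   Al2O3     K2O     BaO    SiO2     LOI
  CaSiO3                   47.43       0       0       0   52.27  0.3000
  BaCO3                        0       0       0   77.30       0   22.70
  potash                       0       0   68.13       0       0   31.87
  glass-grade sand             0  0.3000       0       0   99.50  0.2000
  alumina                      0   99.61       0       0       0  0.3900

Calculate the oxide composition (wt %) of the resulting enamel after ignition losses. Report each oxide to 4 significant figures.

Every computation maintains full float precision from first step to last; in-progress results are printed rounded off to 4 significant digits as written; each reported value is rounded exactly once; all derived quantities, which include the yield, net glass mass, LOI, totals, five oxide percentages, are recomputed at full float precision, as quoted within either problem or answer, from the weighed amounts on 667.3 lb of glass.
Mass of each oxide from the mix:
  CaO: 34.76·0.4743 = 16.49 lb
  Al2O3: 406.2·0.003000 + 51.16·0.9961 = 52.18 lb
  K2O: 93.39·0.6813 = 63.63 lb
  BaO: 145.8·0.7730 = 112.7 lb
  SiO2: 34.76·0.5227 + 406.2·0.9950 = 422.3 lb
LOI: 34.76·0.003000 + 145.8·0.2270 + 93.39·0.3187 + 406.2·0.002000 + 51.16·0.003900 = 63.98 lb
The glass mass, total less LOI, = 731.3 − 63.98 = 667.3 lb (the oxide masses sum to this)
each wt % is 100 × oxide ÷ glass

Glass mass = 667.3 lb (batch 731.3 − LOI 63.98).
Composition: CaO 2.471%, Al2O3 7.819%, K2O 9.534%, BaO 16.89%, SiO2 63.29%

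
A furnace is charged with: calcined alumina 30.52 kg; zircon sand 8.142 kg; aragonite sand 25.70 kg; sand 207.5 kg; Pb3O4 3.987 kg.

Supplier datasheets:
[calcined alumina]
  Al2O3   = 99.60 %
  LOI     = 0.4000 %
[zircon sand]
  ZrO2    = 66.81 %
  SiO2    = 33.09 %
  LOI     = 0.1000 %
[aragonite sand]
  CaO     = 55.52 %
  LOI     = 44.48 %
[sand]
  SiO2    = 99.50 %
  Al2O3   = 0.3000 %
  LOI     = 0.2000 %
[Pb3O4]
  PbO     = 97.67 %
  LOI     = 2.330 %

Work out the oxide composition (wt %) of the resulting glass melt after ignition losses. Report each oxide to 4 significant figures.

Glass mass = 263.8 kg (batch 275.8 − LOI 12.07).
Composition: ZrO2 2.062%, SiO2 79.29%, PbO 1.476%, Al2O3 11.76%, CaO 5.409%

Mid-chain values appear (rounded to 4 significant figures) between the steps. Exact precision is carried in all steps. Each reported result undergoes a single rounding. All derived quantities (net glass mass, LOI, yield, totals, the five compositions) are carried at exact precision using the weight values per 263.8 kg of glass, as set out in the problem or the answer.
Oxide-by-oxide delivered mass:
  ZrO2: 8.142·0.6681 = 5.440 kg
  SiO2: 8.142·0.3309 + 207.5·0.9950 = 209.2 kg
  PbO: 3.987·0.9767 = 3.894 kg
  Al2O3: 30.52·0.9960 + 207.5·0.003000 = 31.02 kg
  CaO: 25.70·0.5552 = 14.27 kg
LOI: 30.52·0.004000 + 8.142·0.001000 + 25.70·0.4448 + 207.5·0.002000 + 3.987·0.02330 = 12.07 kg
Resulting glass, batch − LOI: 275.8 − 12.07 = 263.8 kg (equal to the oxide-mass sum)
wt % = 100 × oxide mass / glass mass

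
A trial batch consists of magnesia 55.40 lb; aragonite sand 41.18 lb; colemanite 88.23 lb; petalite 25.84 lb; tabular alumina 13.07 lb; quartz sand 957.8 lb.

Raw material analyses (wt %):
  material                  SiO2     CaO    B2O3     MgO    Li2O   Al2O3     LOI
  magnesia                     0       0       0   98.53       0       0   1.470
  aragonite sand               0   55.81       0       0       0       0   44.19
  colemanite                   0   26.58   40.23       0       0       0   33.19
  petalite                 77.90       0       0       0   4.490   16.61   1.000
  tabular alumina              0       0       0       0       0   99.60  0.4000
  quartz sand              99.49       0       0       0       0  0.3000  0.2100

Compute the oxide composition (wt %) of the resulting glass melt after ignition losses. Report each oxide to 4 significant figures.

In-progress results are printed rounded off to 4 significant digits when written out. The working math carries full precision in all steps; every reported result is rounded once only. All derived quantities, which include totals, glass mass, six oxide percentages, yield, ignition loss, are re-derived in full float precision, exactly as shown in either problem or answer, from the weighed amounts on 1131 lb of glass.
Delivered oxide masses:
  SiO2: 25.84·0.7790 + 957.8·0.9949 = 973.0 lb
  CaO: 41.18·0.5581 + 88.23·0.2658 = 46.43 lb
  B2O3: 88.23·0.4023 = 35.49 lb
  MgO: 55.40·0.9853 = 54.59 lb
  Li2O: 25.84·0.04490 = 1.160 lb
  Al2O3: 25.84·0.1661 + 13.07·0.9960 + 957.8·0.003000 = 20.18 lb
LOI: 55.40·0.01470 + 41.18·0.4419 + 88.23·0.3319 + 25.84·0.01000 + 13.07·0.004000 + 957.8·0.002100 = 50.62 lb
Net of LOI, the glass mass = 1182 − 50.62 = 1131 lb (= the summed oxide contributions)
each oxide over glass, ×100, is wt %

Glass mass = 1131 lb (batch 1182 − LOI 50.62).
Composition: SiO2 86.04%, CaO 4.106%, B2O3 3.139%, MgO 4.827%, Li2O 0.1026%, Al2O3 1.785%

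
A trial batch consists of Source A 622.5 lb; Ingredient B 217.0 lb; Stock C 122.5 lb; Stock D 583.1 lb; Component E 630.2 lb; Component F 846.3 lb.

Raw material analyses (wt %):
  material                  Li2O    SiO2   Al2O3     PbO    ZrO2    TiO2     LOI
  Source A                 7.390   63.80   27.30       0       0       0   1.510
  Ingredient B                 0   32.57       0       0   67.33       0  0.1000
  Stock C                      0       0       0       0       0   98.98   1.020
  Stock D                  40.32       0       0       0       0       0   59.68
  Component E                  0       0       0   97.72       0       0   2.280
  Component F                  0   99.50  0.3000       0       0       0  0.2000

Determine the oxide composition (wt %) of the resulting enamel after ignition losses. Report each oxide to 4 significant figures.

Glass mass = 2647 lb (batch 3022 − LOI 374.9).
Composition: Li2O 10.62%, SiO2 49.49%, Al2O3 6.517%, PbO 23.27%, ZrO2 5.520%, TiO2 4.581%

In-progress results are printed, rounded to 4 significant figures, as written. All internal work keeps full precision in every operation. Every reported value is rounded exactly once — the derived quantities (yield, ignition loss, the six compositions, the totals, glass mass) are carried at full float precision starting from the weights for 2647 lb of glass exactly as printed in question or answer.
Per-oxide mass from batch:
  Li2O: 622.5·0.07390 + 583.1·0.4032 = 281.1 lb
  SiO2: 622.5·0.6380 + 217.0·0.3257 + 846.3·0.9950 = 1310 lb
  Al2O3: 622.5·0.2730 + 846.3·0.003000 = 172.5 lb
  PbO: 630.2·0.9772 = 615.8 lb
  ZrO2: 217.0·0.6733 = 146.1 lb
  TiO2: 122.5·0.9898 = 121.3 lb
LOI: 622.5·0.01510 + 217.0·0.001000 + 122.5·0.01020 + 583.1·0.5968 + 630.2·0.02280 + 846.3·0.002000 = 374.9 lb
Resulting glass, batch − LOI: 3022 − 374.9 = 2647 lb (the oxide masses sum to this)
oxide / glass × 100 gives the wt %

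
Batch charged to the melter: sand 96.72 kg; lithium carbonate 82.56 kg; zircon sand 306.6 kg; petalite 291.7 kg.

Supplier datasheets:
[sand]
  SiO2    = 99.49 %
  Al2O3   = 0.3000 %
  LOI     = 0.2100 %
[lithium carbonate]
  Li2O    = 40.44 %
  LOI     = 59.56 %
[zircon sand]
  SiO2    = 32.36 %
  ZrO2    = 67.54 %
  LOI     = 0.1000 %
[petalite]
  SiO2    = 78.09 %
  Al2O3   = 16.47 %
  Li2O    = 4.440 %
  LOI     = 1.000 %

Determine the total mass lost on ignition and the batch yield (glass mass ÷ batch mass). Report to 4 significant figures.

LOI loss = 52.60 kg; glass = 725.0 kg; yield = 93.24%

The working math maintains exact precision at every stage. In-progress results are shown, rounded to 4 significant figures, as written. A single rounding completes each reported result. The derived quantities (the four compositions, yield, ignition loss, glass mass, the totals) are carried from the weighed amounts at 725.0 kg of glass at full float precision exactly as printed in problem or answer.
Each material's LOI contribution:
  sand: 96.72 × 0.002100 = 0.2031 kg
  lithium carbonate: 82.56 × 0.5956 = 49.17 kg
  zircon sand: 306.6 × 0.001000 = 0.3066 kg
  petalite: 291.7 × 0.01000 = 2.917 kg
Total LOI = 52.60 kg
Glass = batch − LOI = 777.6 − 52.60 = 725.0 kg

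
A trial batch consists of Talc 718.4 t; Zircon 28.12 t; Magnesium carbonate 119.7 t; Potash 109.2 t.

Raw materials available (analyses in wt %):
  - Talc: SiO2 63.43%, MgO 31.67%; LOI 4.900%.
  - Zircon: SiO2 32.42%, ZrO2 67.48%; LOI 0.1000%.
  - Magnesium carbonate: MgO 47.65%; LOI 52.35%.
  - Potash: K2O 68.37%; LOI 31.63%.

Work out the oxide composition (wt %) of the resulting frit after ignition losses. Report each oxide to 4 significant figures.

Glass mass = 843.0 t (batch 975.4 − LOI 132.4).
Composition: SiO2 55.14%, ZrO2 2.251%, MgO 33.76%, K2O 8.857%

Rounding to four significant digits applies to each working value as printed; the whole derivation maintains full float precision all the way through; every reported result takes a single rounding — derived quantities are computed in full float precision (LOI, totals, glass mass, the yield, the four compositions) starting from the weights for 843.0 t of glass, exactly as shown in the problem or answer text.
Oxide-by-oxide delivered mass:
  SiO2: 718.4·0.6343 + 28.12·0.3242 = 464.8 t
  ZrO2: 28.12·0.6748 = 18.98 t
  MgO: 718.4·0.3167 + 119.7·0.4765 = 284.6 t
  K2O: 109.2·0.6837 = 74.66 t
LOI: 718.4·0.04900 + 28.12·0.001000 + 119.7·0.5235 + 109.2·0.3163 = 132.4 t
Net of LOI, the glass mass = 975.4 − 132.4 = 843.0 t (equal to the oxide-mass sum)
wt % = oxide mass / glass mass × 100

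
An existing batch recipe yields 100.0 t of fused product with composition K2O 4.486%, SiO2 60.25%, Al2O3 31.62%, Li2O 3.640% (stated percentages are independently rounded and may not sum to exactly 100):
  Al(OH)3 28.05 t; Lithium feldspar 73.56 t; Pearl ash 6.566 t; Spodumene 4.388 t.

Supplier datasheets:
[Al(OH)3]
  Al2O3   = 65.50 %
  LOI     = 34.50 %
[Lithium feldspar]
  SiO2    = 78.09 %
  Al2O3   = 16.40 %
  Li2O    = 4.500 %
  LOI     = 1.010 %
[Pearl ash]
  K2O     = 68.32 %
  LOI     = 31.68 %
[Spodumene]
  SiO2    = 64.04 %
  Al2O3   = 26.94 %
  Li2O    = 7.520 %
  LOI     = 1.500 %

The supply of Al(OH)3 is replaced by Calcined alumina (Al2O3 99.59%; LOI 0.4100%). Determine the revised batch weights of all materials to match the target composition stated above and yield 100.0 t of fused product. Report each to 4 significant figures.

The whole derivation holds full float precision from start to finish — rounding to 4 significant digits extends to each in-between result as printed; each reported figure takes a single rounding — all derived quantities (glass mass, totals, LOI, the yield, the four compositions) are re-derived in full float precision using the weight values per 100.0 t of glass, as quoted within problem or answer.
Target oxide masses per 100.0 t fused product:
  K2O: 4.486% × 100.0 = 4.486 t
  SiO2: 60.25% × 100.0 = 60.25 t
  Al2O3: 31.62% × 100.0 = 31.62 t
  Li2O: 3.640% × 100.0 = 3.640 t
Oxide-by-oxide audit given the weights on record, per the basis as stated (every target is met by its sum inside rounding margins):
  K2O: 6.566·0.6832 = 4.486 t (target 4.486 t)
  SiO2: 73.56·0.7809 + 4.388·0.6404 = 60.25 t (target 60.25 t)
  Al2O3: 18.45·0.9959 + 73.56·0.1640 + 4.388·0.2694 = 31.62 t (target 31.62 t)
  Li2O: 73.56·0.04500 + 4.388·0.07520 = 3.640 t (target 3.640 t)
Glass mass check: total batch − LOI = 100.0 t (oxide target masses add up to 100.0 t; with the basis standing at 100.0 t — a pure rounding effect).
Adding the batch up: Σ batch = 103.0 t; ignition loss, Σ(batch × LOI) = 2.965 t; yield: glass divided by total = 97.12%.

Revised batch per 100.0 t fused product:
  Calcined alumina: 18.45 t
  Lithium feldspar: 73.56 t
  Pearl ash: 6.566 t
  Spodumene: 4.388 t
Total batch = 103.0 t; LOI loss = 2.965 t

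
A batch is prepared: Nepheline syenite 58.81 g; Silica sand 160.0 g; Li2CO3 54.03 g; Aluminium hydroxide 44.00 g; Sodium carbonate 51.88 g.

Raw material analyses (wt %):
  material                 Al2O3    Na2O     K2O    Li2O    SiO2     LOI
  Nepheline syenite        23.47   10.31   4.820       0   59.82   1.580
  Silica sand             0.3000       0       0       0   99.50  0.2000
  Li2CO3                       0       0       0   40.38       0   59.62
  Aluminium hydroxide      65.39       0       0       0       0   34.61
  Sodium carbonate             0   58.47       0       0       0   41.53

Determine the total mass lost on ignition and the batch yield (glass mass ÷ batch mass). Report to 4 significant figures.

Rounding to four significant figures extends to every in-between result as shown. Each numeric step holds exact precision in every operation; a single rounding yields every reported figure; the derived quantities (net glass mass, LOI, the yield, totals, the five compositions) are carried in full float precision from the batch weights on 298.5 g of glass, as given in the problem or answer text.
Loss on ignition, line by line:
  Nepheline syenite: 58.81 × 0.01580 = 0.9292 g
  Silica sand: 160.0 × 0.002000 = 0.3200 g
  Li2CO3: 54.03 × 0.5962 = 32.21 g
  Aluminium hydroxide: 44.00 × 0.3461 = 15.23 g
  Sodium carbonate: 51.88 × 0.4153 = 21.55 g
Total LOI = 70.24 g
Glass = batch − LOI = 368.7 − 70.24 = 298.5 g

LOI loss = 70.24 g; glass = 298.5 g; yield = 80.95%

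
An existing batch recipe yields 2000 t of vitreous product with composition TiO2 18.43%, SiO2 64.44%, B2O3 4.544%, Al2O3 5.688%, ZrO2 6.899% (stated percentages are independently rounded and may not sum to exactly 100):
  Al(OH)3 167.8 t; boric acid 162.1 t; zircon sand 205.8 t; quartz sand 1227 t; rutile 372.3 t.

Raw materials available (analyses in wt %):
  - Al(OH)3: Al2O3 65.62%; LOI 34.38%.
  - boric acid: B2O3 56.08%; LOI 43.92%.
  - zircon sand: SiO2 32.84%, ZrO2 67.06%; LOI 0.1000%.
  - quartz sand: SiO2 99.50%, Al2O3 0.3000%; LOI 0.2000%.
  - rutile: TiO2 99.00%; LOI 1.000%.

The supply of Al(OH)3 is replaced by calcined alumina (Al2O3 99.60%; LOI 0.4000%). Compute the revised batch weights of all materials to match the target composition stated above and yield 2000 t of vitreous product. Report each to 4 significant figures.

Revised batch per 2000 t vitreous product:
  calcined alumina: 110.5 t
  boric acid: 162.1 t
  zircon sand: 205.8 t
  quartz sand: 1227 t
  rutile: 372.3 t
Total batch = 2078 t; LOI loss = 78.02 t

Rounding to 4 significant digits governs each mid-chain value as shown; the working math carries exact precision at all times — each reported number is rounded a single time — derived quantities, which include net glass mass, the five compositions, the totals, ignition loss, yield, are recomputed in full float precision, as they appear in either problem or answer, from the weighed amounts for 2000 t of glass.
Target oxide masses per 2000 t vitreous product:
  TiO2: 18.43% × 2000 = 368.6 t
  SiO2: 64.44% × 2000 = 1289 t
  B2O3: 4.544% × 2000 = 90.88 t
  Al2O3: 5.688% × 2000 = 113.8 t
  ZrO2: 6.899% × 2000 = 138.0 t
Per-oxide balance check per the reported batch figures, versus the basis set out (sums match the target masses exact up to rounding of places):
  TiO2: 372.3·0.9900 = 368.6 t (target 368.6 t)
  SiO2: 205.8·0.3284 + 1227·0.9950 = 1288 t (target 1289 t)
  B2O3: 162.1·0.5608 = 90.91 t (target 90.88 t)
  Al2O3: 110.5·0.9960 + 1227·0.003000 = 113.7 t (target 113.8 t)
  ZrO2: 205.8·0.6706 = 138.0 t (target 138.0 t)
Glass-mass bookkeeping: net batch after ignition = 2000 t (the Σ of target masses is 2000 t; with the basis standing at 2000 t — deltas are rounding alone).
Total batch = Σ batch = 2078 t; LOI loss = Σ batch·LOI = 78.02 t; yield = glass ÷ total batch = 96.24%.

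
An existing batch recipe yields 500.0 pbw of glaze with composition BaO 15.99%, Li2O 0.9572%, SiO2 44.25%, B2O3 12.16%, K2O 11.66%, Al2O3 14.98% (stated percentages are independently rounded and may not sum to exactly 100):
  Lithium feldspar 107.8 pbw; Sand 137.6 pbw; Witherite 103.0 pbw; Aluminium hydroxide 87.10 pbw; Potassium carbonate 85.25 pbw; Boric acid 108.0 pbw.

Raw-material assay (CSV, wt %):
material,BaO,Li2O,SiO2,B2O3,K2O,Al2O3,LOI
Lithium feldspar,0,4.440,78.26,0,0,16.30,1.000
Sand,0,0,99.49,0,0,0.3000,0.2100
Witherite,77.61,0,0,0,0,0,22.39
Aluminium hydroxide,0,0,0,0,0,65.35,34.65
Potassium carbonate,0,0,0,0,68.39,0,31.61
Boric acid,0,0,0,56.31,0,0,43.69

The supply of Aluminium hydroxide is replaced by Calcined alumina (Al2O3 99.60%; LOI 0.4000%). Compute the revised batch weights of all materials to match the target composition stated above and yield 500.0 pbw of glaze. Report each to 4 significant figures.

Rounding to four significant digits governs each working value as shown; every computation maintains exact precision in all steps — each reported number is rounded once only. The derived quantities are computed from the weighed amounts on 500.0 pbw of glass at full float precision (yield, ignition loss, the totals, net glass mass, six oxide percentages), exactly as shown in either problem or answer.
Target oxide masses per 500.0 pbw glaze:
  BaO: 15.99% × 500.0 = 79.95 pbw
  Li2O: 0.9572% × 500.0 = 4.786 pbw
  SiO2: 44.25% × 500.0 = 221.2 pbw
  B2O3: 12.16% × 500.0 = 60.80 pbw
  K2O: 11.66% × 500.0 = 58.30 pbw
  Al2O3: 14.98% × 500.0 = 74.90 pbw
Per-oxide balance check given the weights on record, under the basis named above (summed amounts equal target values given rounding of the digits):
  BaO: 103.0·0.7761 = 79.94 pbw (target 79.95 pbw)
  Li2O: 107.8·0.04440 = 4.786 pbw (target 4.786 pbw)
  SiO2: 107.8·0.7826 + 137.6·0.9949 = 221.3 pbw (target 221.2 pbw)
  B2O3: 108.0·0.5631 = 60.81 pbw (target 60.80 pbw)
  K2O: 85.25·0.6839 = 58.30 pbw (target 58.30 pbw)
  Al2O3: 107.8·0.1630 + 137.6·0.003000 + 57.15·0.9960 = 74.91 pbw (target 74.90 pbw)
Consistency of the glass mass: net batch after ignition = 500.0 pbw (targets for the oxides total 500.0 pbw; stated basis 500.0 pbw — any gap is answer rounding).
Summing the batch: Σ batch = 598.8 pbw; Σ batch·LOI gives LOI loss = 98.79 pbw; yield: glass divided by total = 83.50%.

Revised batch per 500.0 pbw glaze:
  Lithium feldspar: 107.8 pbw
  Sand: 137.6 pbw
  Witherite: 103.0 pbw
  Calcined alumina: 57.15 pbw
  Potassium carbonate: 85.25 pbw
  Boric acid: 108.0 pbw
Total batch = 598.8 pbw; LOI loss = 98.79 pbw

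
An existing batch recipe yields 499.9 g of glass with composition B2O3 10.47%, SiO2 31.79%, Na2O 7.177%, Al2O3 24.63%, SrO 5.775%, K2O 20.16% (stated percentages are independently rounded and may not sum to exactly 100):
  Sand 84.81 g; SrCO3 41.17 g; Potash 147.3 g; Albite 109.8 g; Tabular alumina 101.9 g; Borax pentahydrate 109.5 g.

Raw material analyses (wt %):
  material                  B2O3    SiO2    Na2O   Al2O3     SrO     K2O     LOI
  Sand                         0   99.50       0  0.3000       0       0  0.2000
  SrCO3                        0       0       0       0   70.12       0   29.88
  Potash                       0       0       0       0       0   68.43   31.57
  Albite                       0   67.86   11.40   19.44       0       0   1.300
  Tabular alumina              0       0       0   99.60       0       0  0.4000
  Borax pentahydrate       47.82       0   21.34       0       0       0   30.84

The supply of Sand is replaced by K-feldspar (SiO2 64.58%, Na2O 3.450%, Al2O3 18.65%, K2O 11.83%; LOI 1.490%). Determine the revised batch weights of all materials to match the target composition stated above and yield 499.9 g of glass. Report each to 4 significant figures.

Exact precision is carried from start to finish. Rounding to 4 significant figures extends to each mid-chain value as printed. Exactly one rounding lands on every reported figure. All derived quantities are computed in full precision (LOI, yield, the six compositions, totals, glass mass) from the batch weights per 499.9 g of glass, precisely as stated by the question or the answer.
The oxide mass targets at 499.9 g glass:
  B2O3: 10.47% × 499.9 = 52.34 g
  SiO2: 31.79% × 499.9 = 158.9 g
  Na2O: 7.177% × 499.9 = 35.88 g
  Al2O3: 24.63% × 499.9 = 123.1 g
  SrO: 5.775% × 499.9 = 28.87 g
  K2O: 20.16% × 499.9 = 100.8 g
Oxide-by-oxide audit per the reported batch figures, per the basis as stated (sum by sum, the targets are met given rounding of the digits):
  B2O3: 109.5·0.4782 = 52.36 g (target 52.34 g)
  SiO2: 191.6·0.6458 + 51.85·0.6786 = 158.9 g (target 158.9 g)
  Na2O: 191.6·0.03450 + 51.85·0.1140 + 109.5·0.2134 = 35.89 g (target 35.88 g)
  Al2O3: 191.6·0.1865 + 51.85·0.1944 + 77.62·0.9960 = 123.1 g (target 123.1 g)
  SrO: 41.17·0.7012 = 28.87 g (target 28.87 g)
  K2O: 191.6·0.1183 + 114.2·0.6843 = 100.8 g (target 100.8 g)
Glass-mass bookkeeping: total charge less LOI = 500.0 g (the Σ of target masses is 499.9 g; stated basis 499.9 g — any gap is answer rounding).
Adding the batch up: Σ batch = 585.9 g; ignition loss, Σ(batch × LOI) = 85.96 g; glass ÷ batch gives a yield of 85.33%.

Revised batch per 499.9 g glass:
  K-feldspar: 191.6 g
  SrCO3: 41.17 g
  Potash: 114.2 g
  Albite: 51.85 g
  Tabular alumina: 77.62 g
  Borax pentahydrate: 109.5 g
Total batch = 585.9 g; LOI loss = 85.96 g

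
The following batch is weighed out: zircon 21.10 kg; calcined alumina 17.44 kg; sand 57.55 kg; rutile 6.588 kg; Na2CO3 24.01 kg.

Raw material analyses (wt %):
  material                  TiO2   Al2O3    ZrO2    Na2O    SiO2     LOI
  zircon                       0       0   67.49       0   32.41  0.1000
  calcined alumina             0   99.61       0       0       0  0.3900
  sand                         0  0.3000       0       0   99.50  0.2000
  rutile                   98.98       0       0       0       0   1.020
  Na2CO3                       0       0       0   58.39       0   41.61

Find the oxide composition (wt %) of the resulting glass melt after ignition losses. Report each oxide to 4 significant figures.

Glass mass = 116.4 kg (batch 126.7 − LOI 10.26).
Composition: TiO2 5.601%, Al2O3 15.07%, ZrO2 12.23%, Na2O 12.04%, SiO2 55.06%

Values along the way appear (rounded to four significant digits) alongside each step — the working math keeps full precision from start to finish. Each reported figure is rounded exactly once. All derived quantities are re-derived using the weight values at 116.4 kg of glass at full precision (yield, the totals, net glass mass, ignition loss, the five compositions), as given in the question or the answer.
Oxide masses out of the charge:
  TiO2: 6.588·0.9898 = 6.521 kg
  Al2O3: 17.44·0.9961 + 57.55·0.003000 = 17.54 kg
  ZrO2: 21.10·0.6749 = 14.24 kg
  Na2O: 24.01·0.5839 = 14.02 kg
  SiO2: 21.10·0.3241 + 57.55·0.9950 = 64.10 kg
LOI: 21.10·0.001000 + 17.44·0.003900 + 57.55·0.002000 + 6.588·0.01020 + 24.01·0.4161 = 10.26 kg
Resulting glass, batch − LOI: 126.7 − 10.26 = 116.4 kg (consistent with Σ oxide mass)
wt %: oxide over glass, times 100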